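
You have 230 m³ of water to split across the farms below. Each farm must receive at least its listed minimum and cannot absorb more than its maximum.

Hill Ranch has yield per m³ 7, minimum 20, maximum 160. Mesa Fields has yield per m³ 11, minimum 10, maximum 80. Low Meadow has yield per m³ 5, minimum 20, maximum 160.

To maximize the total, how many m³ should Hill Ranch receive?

130

Meeting every minimum uses 20+10+20 = 50 m³, leaving 180.
Highest yield per m³ first: Mesa Fields 11 > Hill Ranch 7 > Low Meadow 5.
Give Mesa Fields 70 more to hit its cap of 80 ; 110 left.
Hill Ranch: +110 (room for 140) → 130. Pool exhausted.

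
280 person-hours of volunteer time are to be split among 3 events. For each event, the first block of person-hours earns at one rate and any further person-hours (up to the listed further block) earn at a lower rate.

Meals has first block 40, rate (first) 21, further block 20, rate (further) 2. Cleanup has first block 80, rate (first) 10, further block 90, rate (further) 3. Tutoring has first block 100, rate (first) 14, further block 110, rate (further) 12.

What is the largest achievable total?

3860

Order all 6 blocks by rate: Meals/tier1 21 > Tutoring/tier1 14 > Tutoring/tier2 12 > Cleanup/tier1 10 > Cleanup/tier2 3 > Meals/tier2 2.
Meals tier1 at 21: fill all 40 — 240 left.
Tutoring tier1 at 14: fill all 100 — 140 left.
Tutoring tier2 at 12: fill all 110 — 30 left.
30 remain; put them into Cleanup tier1 at 10.
Total = 21×40 + 14×100 + 12×110 + 10×30 = 3860.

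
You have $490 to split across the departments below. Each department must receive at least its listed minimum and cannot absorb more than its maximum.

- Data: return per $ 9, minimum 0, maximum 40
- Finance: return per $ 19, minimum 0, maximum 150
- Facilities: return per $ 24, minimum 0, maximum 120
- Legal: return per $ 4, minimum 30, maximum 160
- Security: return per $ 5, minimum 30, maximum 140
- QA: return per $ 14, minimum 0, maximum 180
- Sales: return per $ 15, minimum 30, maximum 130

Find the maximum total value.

8370

Meeting every minimum uses 0+0+0+30+30+0+30 = 90 $, leaving 400.
Highest return per $ first: Facilities 24 > Finance 19 > Sales 15 > QA 14 > Data 9 > Security 5 > Legal 4.
Give Facilities 120 more to hit its cap of 120 ; 280 left.
Finance: +150 to 150 (cap) ; 130 left.
Sales takes 100 more to reach its cap of 130 ; 30 left.
QA: +30 (room for 180) → 30. Pool exhausted.
Total = 19×150 + 24×120 + 4×30 + 5×30 + 14×30 + 15×130 = 8370.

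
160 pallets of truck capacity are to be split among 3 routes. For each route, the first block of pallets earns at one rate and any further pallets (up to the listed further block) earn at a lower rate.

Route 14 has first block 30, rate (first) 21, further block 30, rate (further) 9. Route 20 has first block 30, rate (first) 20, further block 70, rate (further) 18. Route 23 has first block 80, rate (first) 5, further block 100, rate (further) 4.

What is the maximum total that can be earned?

2760

Order all 6 blocks by rate: Route 14/T1 21 > Route 20/T1 20 > Route 20/T2 18 > Route 14/T2 9 > Route 23/T1 5 > Route 23/T2 4.
Route 14 T1 at 21: fill all 30 ; 130 left.
Route 20/T1 (20): +30 ; 100 left.
Route 20 T2 at 18: fill all 70 ; 30 left.
Route 14 T2 at 9: fill all 30 ; 0 left.
Total = 21×30 + 20×30 + 18×70 + 9×30 = 2760.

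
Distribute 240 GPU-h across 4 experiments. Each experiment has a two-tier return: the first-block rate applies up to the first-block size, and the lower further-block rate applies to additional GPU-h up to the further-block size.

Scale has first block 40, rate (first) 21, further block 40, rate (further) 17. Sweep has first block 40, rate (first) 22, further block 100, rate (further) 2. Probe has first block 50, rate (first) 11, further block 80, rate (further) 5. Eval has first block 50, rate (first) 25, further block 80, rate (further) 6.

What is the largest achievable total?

Order all 8 blocks by rate: Eval/tier1 25 > Sweep/tier1 22 > Scale/tier1 21 > Scale/tier2 17 > Probe/tier1 11 > Eval/tier2 6 > Probe/tier2 5 > Sweep/tier2 2.
Fill Eval tier1 block (50 at 25) ; 190 left.
Fill Sweep tier1 block (40 at 22) ; 150 left.
Fill Scale tier1 block (40 at 21) ; 110 left.
Scale tier2 at 17: fill all 40 ; 70 left.
Fill Probe tier1 block (50 at 11) ; 20 left.
Eval/tier2: +20 of 80 at 6; pool empty.
Total = 25×50 + 22×40 + 21×40 + 17×40 + 11×50 + 6×20 = 4320.

4320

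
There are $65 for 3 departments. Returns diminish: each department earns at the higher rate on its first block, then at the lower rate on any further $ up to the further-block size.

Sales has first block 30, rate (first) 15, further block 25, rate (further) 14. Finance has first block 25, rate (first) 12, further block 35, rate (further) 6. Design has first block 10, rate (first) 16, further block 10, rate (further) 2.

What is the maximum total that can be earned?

Rank every tier by rate: Design/T1 16 > Sales/T1 15 > Sales/T2 14 > Finance/T1 12 > Finance/T2 6 > Design/T2 2.
Design T1 at 16: fill all 10 ; 55 left.
Sales T1 at 15: fill all 30 ; 25 left.
Sales T2 at 14: fill all 25 ; 0 left.
Total = 16×10 + 15×30 + 14×25 = 960.

960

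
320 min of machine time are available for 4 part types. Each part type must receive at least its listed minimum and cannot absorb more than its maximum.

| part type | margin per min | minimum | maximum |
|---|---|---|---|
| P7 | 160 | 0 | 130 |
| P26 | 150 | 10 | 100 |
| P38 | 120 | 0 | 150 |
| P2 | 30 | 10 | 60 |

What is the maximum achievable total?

Meeting every minimum uses 0+10+0+10 = 20 min, leaving 300.
Order the part types by margin per min: P7 160 > P26 150 > P38 120 > P2 30.
P7: +130 to 130 (cap) — 170 left.
P26 takes 90 more to reach its cap of 100 — 80 left.
P38: +80 (room for 150) → 80. Pool exhausted.
Total = 160×130 + 150×100 + 120×80 + 30×10 = 45700.

45700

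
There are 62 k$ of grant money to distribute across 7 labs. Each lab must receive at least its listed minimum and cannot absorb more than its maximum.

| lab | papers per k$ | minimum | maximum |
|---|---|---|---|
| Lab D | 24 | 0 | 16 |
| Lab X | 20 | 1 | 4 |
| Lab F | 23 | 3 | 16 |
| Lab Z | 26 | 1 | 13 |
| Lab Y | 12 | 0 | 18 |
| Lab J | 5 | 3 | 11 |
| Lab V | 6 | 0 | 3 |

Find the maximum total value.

Meeting every minimum uses 0+1+3+1+0+3+0 = 8 k$, leaving 54.
Order the labs by papers per k$: Lab Z 26 > Lab D 24 > Lab F 23 > Lab X 20 > Lab Y 12 > Lab V 6 > Lab J 5.
Lab Z: +12 to 13 (cap) → 42 left.
Lab D takes 16 more to reach its cap of 16 → 26 left.
Give Lab F 13 more to hit its cap of 16 → 13 left.
Lab X takes 3 more to reach its cap of 4 → 10 left.
Lab Y: +10 (room for 18) → 10. Pool exhausted.
Total = 24×16 + 20×4 + 23×16 + 26×13 + 12×10 + 5×3 = 1305.

1305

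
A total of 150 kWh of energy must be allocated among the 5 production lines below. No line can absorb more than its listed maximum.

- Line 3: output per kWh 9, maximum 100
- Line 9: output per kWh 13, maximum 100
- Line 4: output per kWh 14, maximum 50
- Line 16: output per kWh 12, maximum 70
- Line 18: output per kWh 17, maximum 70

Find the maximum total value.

Order the production lines by output per kWh: Line 18 17 > Line 4 14 > Line 9 13 > Line 16 12 > Line 3 9.
Line 18: +70 to 70 (cap) — 80 left.
Give Line 4 50 to hit its cap of 50 — 30 left.
Only 30 left; Line 9 takes them to reach 30.
Total = 13×30 + 14×50 + 17×70 = 2280.

2280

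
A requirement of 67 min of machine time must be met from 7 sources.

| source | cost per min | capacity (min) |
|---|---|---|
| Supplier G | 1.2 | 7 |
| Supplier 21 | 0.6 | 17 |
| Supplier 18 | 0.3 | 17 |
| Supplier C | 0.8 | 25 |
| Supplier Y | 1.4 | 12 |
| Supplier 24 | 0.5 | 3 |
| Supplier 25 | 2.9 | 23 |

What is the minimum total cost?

Use sources in increasing cost order.
Take 17 from Supplier 18 at 0.3 ; need 50 more.
Supplier 24 at 0.5: take all 3 min ; 47 still needed.
Supplier 21 (0.6): use full 17 ; 30 min to go.
Take 25 from Supplier C at 0.8 ; need 5 more.
Supplier G at 1.2: take 5 of its 7 ; requirement met.
Supplier Y, Supplier 25: unused.
Cost = 17×0.3 + 3×0.5 + 17×0.6 + 25×0.8 + 5×1.2 = 42.8.

42.8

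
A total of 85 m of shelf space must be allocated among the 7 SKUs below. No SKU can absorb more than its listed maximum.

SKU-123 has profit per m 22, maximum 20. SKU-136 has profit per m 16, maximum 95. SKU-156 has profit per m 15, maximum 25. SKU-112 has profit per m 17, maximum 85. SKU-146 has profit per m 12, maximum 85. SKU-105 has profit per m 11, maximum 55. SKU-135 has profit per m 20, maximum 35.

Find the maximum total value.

Rank by profit per m: SKU-123 22 > SKU-135 20 > SKU-112 17 > SKU-136 16 > SKU-156 15 > SKU-146 12 > SKU-105 11.
Give SKU-123 20 to hit its cap of 20 — 65 left.
Give SKU-135 35 to hit its cap of 35 — 30 left.
Only 30 left; SKU-112 takes them to reach 30.
Total = 22×20 + 17×30 + 20×35 = 1650.

1650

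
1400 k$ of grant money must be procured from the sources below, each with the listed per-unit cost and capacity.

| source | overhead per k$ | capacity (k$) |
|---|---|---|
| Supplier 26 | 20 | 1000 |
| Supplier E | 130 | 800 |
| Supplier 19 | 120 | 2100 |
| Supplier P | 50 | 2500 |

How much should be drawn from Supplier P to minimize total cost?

400

Fill from the cheapest source first.
Take 1000 from Supplier 26 at 20 ; need 400 more.
Supplier P at 50: take 400 of its 2500 ; requirement met.
Supplier 19, Supplier E: unused.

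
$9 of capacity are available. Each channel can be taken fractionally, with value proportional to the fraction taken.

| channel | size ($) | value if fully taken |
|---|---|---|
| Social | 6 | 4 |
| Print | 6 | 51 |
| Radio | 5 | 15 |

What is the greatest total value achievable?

Rank by value-to-size ratio: Print 51/6≈8.5, Radio 15/5≈3, Social 4/6≈0.667.
All 6 $ of Print fit (value 51) → 3 remain.
Fill the last 3 $ with part of Radio: 3/5 of it earns 9.
Total value = 60.

60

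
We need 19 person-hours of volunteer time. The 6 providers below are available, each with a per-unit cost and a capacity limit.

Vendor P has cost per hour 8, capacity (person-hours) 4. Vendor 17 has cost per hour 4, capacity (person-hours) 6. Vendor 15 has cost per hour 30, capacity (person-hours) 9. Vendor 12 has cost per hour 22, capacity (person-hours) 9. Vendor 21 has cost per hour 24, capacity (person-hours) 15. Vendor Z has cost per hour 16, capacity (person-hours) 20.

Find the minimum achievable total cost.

Fill from the cheapest provider first.
Vendor 17 (4): use full 6 — 13 person-hours to go.
Take 4 from Vendor P at 8 — need 9 more.
Vendor Z (16): take the remaining 9 — done.
Vendor 12, Vendor 21, Vendor 15: unused.
Cost = 6×4 + 4×8 + 9×16 = 200.

200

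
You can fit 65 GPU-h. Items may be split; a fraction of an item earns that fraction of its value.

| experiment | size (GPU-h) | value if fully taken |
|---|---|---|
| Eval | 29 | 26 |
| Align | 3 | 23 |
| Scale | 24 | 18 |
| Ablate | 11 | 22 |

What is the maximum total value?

Rank by value-to-size ratio: Align 23/3≈7.67, Ablate 22/11≈2, Eval 26/29≈0.897, Scale 18/24≈0.75.
Take all of Align (3 GPU-h, value 23) ; 62 GPU-h left.
Take all of Ablate (11 GPU-h, value 22) ; 51 GPU-h left.
Take all of Eval (29 GPU-h, value 26) ; 22 GPU-h left.
22 GPU-h left: a 22/24 share of Scale gives 18×22/24 = 16.5.
Total value = 87.5.

87.5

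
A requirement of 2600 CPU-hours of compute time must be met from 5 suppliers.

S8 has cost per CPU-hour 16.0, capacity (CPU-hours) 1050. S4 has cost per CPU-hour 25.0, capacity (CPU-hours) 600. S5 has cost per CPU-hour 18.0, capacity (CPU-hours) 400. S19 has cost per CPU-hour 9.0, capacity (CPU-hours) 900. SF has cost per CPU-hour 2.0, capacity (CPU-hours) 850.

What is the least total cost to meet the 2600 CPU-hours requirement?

Cheapest first:
SF at 2.0: take all 850 CPU-hours ; 1750 still needed.
S19 at 9.0: take all 900 CPU-hours ; 850 still needed.
S8 (16.0): take the remaining 850 ; done.
S5, S4: unused.
Cost = 850×2.0 + 900×9.0 + 850×16.0 = 23400.

23400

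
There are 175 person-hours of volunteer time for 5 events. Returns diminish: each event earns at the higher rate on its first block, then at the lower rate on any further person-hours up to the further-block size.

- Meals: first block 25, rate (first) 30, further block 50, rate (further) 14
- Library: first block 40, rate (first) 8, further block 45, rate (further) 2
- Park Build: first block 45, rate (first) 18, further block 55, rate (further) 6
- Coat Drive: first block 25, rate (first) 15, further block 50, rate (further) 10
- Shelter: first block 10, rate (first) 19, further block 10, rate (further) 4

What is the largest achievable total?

3025

Order all 10 blocks by rate: Meals/first 30 > Shelter/first 19 > Park Build/first 18 > Coat Drive/first 15 > Meals/second 14 > Coat Drive/second 10 > Library/first 8 > Park Build/second 6 > Shelter/second 4 > Library/second 2.
Fill Meals first block (25 at 30) → 150 left.
Fill Shelter first block (10 at 19) → 140 left.
Park Build/first (18): +45 → 95 left.
Fill Coat Drive first block (25 at 15) → 70 left.
Fill Meals second block (50 at 14) → 20 left.
20 remain; put them into Coat Drive second at 10.
Total = 30×25 + 19×10 + 18×45 + 15×25 + 14×50 + 10×20 = 3025.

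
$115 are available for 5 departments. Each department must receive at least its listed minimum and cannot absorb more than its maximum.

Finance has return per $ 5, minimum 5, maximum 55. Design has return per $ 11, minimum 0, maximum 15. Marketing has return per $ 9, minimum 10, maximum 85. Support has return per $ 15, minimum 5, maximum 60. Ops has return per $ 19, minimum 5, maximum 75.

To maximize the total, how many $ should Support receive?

Meeting every minimum uses 5+0+10+5+5 = 25 $, leaving 90.
Rank by return per $: Ops 19 > Support 15 > Design 11 > Marketing 9 > Finance 5.
Give Ops 70 more to hit its cap of 75 ; 20 left.
Support: +20 (room for 55) → 25. Pool exhausted.

25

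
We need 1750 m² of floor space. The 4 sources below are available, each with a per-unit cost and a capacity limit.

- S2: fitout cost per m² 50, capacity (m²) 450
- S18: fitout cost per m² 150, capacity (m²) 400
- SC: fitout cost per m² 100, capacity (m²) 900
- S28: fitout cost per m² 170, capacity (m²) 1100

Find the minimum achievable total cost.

Use sources in increasing cost order.
Take 450 from S2 at 50 ; need 1300 more.
SC (100): use full 900 ; 400 m² to go.
S18 (150): use full 400 ; 0 m² to go.
S28: unused.
Cost = 450×50 + 900×100 + 400×150 = 172500.

172500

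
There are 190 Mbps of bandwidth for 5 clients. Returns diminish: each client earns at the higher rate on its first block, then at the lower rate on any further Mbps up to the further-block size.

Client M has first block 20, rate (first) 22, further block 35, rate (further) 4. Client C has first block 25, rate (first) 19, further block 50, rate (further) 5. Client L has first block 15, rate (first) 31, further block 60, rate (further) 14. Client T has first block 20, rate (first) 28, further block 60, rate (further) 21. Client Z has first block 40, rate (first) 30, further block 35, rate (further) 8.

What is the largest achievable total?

4540

Rank every tier by rate: Client L/tier1 31 > Client Z/tier1 30 > Client T/tier1 28 > Client M/tier1 22 > Client T/tier2 21 > Client C/tier1 19 > Client L/tier2 14 > Client Z/tier2 8 > Client C/tier2 5 > Client M/tier2 4.
Client L tier1 at 31: fill all 15 ; 175 left.
Fill Client Z tier1 block (40 at 30) ; 135 left.
Fill Client T tier1 block (20 at 28) ; 115 left.
Fill Client M tier1 block (20 at 22) ; 95 left.
Client T/tier2 (21): +60 ; 35 left.
Fill Client C tier1 block (25 at 19) ; 10 left.
Client L tier2 at 14: only 10 left, fill 10.
Total = 31×15 + 30×40 + 28×20 + 22×20 + 21×60 + 19×25 + 14×10 = 4540.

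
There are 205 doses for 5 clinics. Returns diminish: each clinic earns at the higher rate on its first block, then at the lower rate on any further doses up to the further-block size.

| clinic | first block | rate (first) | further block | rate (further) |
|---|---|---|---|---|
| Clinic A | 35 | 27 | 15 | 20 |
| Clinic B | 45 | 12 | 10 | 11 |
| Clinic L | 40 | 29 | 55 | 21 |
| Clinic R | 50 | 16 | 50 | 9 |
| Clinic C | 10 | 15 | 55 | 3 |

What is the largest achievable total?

4510

Rank every tier by rate: Clinic L/tier1 29 > Clinic A/tier1 27 > Clinic L/tier2 21 > Clinic A/tier2 20 > Clinic R/tier1 16 > Clinic C/tier1 15 > Clinic B/tier1 12 > Clinic B/tier2 11 > Clinic R/tier2 9 > Clinic C/tier2 3.
Clinic L tier1 at 29: fill all 40 → 165 left.
Clinic A tier1 at 27: fill all 35 → 130 left.
Clinic L/tier2 (21): +55 → 75 left.
Fill Clinic A tier2 block (15 at 20) → 60 left.
Clinic R tier1 at 16: fill all 50 → 10 left.
Clinic C/tier1 (15): +10 → 0 left.
Total = 29×40 + 27×35 + 21×55 + 20×15 + 16×50 + 15×10 = 4510.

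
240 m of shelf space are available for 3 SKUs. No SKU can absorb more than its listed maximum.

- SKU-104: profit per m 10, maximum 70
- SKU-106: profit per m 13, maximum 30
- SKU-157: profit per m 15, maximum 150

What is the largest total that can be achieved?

Rank by profit per m: SKU-157 15 > SKU-106 13 > SKU-104 10.
SKU-157: +150 to 150 (cap) → 90 left.
SKU-106: +30 to 30 (cap) → 60 left.
Only 60 left; SKU-104 takes them to reach 60.
Total = 10×60 + 13×30 + 15×150 = 3240.

3240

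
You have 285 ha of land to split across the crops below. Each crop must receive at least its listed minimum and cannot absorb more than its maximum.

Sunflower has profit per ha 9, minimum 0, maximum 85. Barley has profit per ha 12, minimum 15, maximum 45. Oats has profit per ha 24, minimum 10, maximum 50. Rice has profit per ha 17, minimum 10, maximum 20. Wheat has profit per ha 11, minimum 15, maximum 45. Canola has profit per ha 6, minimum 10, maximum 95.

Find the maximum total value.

3580

Meeting every minimum uses 0+15+10+10+15+10 = 60 ha, leaving 225.
Order the crops by profit per ha: Oats 24 > Rice 17 > Barley 12 > Wheat 11 > Sunflower 9 > Canola 6.
Give Oats 40 more to hit its cap of 50 → 185 left.
Rice: +10 to 20 (cap) → 175 left.
Barley: +30 to 45 (cap) → 145 left.
Wheat takes 30 more to reach its cap of 45 → 115 left.
Sunflower takes 85 more to reach its cap of 85 → 30 left.
Only 30 left; Canola takes them to reach 40.
Total = 9×85 + 12×45 + 24×50 + 17×20 + 11×45 + 6×40 = 3580.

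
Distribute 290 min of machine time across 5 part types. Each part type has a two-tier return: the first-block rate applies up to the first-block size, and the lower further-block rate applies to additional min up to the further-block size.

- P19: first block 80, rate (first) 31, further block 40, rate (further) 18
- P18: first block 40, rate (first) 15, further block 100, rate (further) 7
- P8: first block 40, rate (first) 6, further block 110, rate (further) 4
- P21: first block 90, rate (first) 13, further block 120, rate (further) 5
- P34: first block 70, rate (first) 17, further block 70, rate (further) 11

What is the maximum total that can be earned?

5770

Order all 10 blocks by rate: P19/T1 31 > P19/T2 18 > P34/T1 17 > P18/T1 15 > P21/T1 13 > P34/T2 11 > P18/T2 7 > P8/T1 6 > P21/T2 5 > P8/T2 4.
P19 T1 at 31: fill all 80 → 210 left.
P19 T2 at 18: fill all 40 → 170 left.
P34 T1 at 17: fill all 70 → 100 left.
P18/T1 (15): +40 → 60 left.
P21 T1 at 13: only 60 left, fill 60.
Total = 31×80 + 18×40 + 17×70 + 15×40 + 13×60 = 5770.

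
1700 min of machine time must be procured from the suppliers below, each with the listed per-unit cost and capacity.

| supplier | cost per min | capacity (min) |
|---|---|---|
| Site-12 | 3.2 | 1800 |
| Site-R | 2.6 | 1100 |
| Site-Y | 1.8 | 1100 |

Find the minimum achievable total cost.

Fill from the cheapest supplier first.
Site-Y (1.8): use full 1100 ; 600 min to go.
Site-R at 2.6: take 600 of its 1100 ; requirement met.
Site-12: unused.
Cost = 1100×1.8 + 600×2.6 = 3540.

3540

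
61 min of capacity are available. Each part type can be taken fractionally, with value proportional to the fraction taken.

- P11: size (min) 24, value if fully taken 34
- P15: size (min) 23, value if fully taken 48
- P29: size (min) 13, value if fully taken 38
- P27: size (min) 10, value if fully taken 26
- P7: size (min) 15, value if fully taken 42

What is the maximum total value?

154

Sort by value density: P29 38/13≈2.92, P7 42/15≈2.8, P27 26/10≈2.6, P15 48/23≈2.09, P11 34/24≈1.42.
Take all of P29 (13 min, value 38) — 48 min left.
P7: take in full, 15 min for value 42 — 33 left.
Take all of P27 (10 min, value 26) — 23 min left.
P15: take in full, 23 min for value 48 — 0 left.
Total value = 154.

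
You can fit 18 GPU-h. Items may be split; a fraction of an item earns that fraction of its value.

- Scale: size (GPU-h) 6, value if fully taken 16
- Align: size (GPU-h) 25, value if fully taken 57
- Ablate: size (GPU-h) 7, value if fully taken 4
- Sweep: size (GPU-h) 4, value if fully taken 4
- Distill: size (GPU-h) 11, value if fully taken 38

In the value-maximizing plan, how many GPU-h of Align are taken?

1

Best value per unit of size first: Distill 38/11≈3.45, Scale 16/6≈2.67, Align 57/25≈2.28, Sweep 4/4≈1, Ablate 4/7≈0.571.
All 11 GPU-h of Distill fit (value 38) ; 7 remain.
Scale: take in full, 6 GPU-h for value 16 ; 1 left.
1 GPU-h left: a 1/25 share of Align gives 57×1/25 = 2.28.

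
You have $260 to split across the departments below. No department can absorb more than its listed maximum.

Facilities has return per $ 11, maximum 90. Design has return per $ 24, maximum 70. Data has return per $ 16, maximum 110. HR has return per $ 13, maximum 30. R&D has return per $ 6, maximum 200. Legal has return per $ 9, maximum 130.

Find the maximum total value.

4380

Highest return per $ first: Design 24 > Data 16 > HR 13 > Facilities 11 > Legal 9 > R&D 6.
Design takes 70 to reach its cap of 70 ; 190 left.
Give Data 110 to hit its cap of 110 ; 80 left.
HR takes 30 to reach its cap of 30 ; 50 left.
Only 50 left; Facilities takes them to reach 50.
Total = 11×50 + 24×70 + 16×110 + 13×30 = 4380.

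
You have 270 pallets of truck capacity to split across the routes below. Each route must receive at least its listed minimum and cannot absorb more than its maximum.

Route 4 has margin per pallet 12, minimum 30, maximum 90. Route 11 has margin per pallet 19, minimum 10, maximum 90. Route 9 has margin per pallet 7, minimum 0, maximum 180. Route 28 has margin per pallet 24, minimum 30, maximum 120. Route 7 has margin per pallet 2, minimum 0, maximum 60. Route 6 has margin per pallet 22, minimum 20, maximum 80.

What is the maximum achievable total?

Meeting every minimum uses 30+10+0+30+0+20 = 90 pallets, leaving 180.
Rank by margin per pallet: Route 28 24 > Route 6 22 > Route 11 19 > Route 4 12 > Route 9 7 > Route 7 2.
Give Route 28 90 more to hit its cap of 120 ; 90 left.
Route 6 takes 60 more to reach its cap of 80 ; 30 left.
Route 11 has room for 80 more but only 30 remain, so it gets 40.
Total = 12×30 + 19×40 + 24×120 + 22×80 = 5760.

5760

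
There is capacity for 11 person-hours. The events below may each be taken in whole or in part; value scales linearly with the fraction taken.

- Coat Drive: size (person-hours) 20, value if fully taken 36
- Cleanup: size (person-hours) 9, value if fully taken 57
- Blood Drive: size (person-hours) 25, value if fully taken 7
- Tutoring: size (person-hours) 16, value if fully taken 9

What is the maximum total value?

60.6

Rank by value-to-size ratio: Cleanup 57/9≈6.33, Coat Drive 36/20≈1.8, Tutoring 9/16≈0.562, Blood Drive 7/25≈0.28.
Cleanup: take in full, 9 person-hours for value 57 ; 2 left.
2 person-hours left: a 2/20 share of Coat Drive gives 36×2/20 = 3.6.
Total value = 60.6.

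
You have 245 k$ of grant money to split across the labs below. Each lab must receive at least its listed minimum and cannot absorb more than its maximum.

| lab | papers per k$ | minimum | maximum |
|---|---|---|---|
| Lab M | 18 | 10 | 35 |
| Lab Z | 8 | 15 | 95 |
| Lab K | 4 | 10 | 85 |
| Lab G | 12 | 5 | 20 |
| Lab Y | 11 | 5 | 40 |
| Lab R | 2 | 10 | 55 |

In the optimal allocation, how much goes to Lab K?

45

Meeting every minimum uses 10+15+10+5+5+10 = 55 k$, leaving 190.
Rank by papers per k$: Lab M 18 > Lab G 12 > Lab Y 11 > Lab Z 8 > Lab K 4 > Lab R 2.
Give Lab M 25 more to hit its cap of 35 ; 165 left.
Lab G: +15 to 20 (cap) ; 150 left.
Lab Y: +35 to 40 (cap) ; 115 left.
Lab Z: +80 to 95 (cap) ; 35 left.
Lab K has room for 75 more but only 35 remain, so it gets 45.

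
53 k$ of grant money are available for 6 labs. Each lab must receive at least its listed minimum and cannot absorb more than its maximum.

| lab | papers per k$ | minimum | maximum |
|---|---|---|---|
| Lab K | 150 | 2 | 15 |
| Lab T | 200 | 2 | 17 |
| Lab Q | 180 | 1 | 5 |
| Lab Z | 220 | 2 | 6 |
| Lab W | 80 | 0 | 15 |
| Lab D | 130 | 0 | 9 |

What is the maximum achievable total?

9120

Meeting every minimum uses 2+2+1+2+0+0 = 7 k$, leaving 46.
Highest papers per k$ first: Lab Z 220 > Lab T 200 > Lab Q 180 > Lab K 150 > Lab D 130 > Lab W 80.
Give Lab Z 4 more to hit its cap of 6 → 42 left.
Lab T takes 15 more to reach its cap of 17 → 27 left.
Lab Q: +4 to 5 (cap) → 23 left.
Give Lab K 13 more to hit its cap of 15 → 10 left.
Lab D: +9 to 9 (cap) → 1 left.
Only 1 left; Lab W takes them to reach 1.
Total = 150×15 + 200×17 + 180×5 + 220×6 + 80×1 + 130×9 = 9120.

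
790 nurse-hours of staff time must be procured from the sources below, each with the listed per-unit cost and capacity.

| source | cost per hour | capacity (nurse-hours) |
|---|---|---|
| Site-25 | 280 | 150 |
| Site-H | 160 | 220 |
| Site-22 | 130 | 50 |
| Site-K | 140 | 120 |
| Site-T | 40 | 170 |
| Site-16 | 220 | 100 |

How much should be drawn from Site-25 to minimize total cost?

Use sources in increasing cost order.
Take 170 from Site-T at 40 → need 620 more.
Take 50 from Site-22 at 130 → need 570 more.
Take 120 from Site-K at 140 → need 450 more.
Site-H at 160: take all 220 nurse-hours → 230 still needed.
Take 100 from Site-16 at 220 → need 130 more.
Take 130 from Site-25 at 280 to finish.

130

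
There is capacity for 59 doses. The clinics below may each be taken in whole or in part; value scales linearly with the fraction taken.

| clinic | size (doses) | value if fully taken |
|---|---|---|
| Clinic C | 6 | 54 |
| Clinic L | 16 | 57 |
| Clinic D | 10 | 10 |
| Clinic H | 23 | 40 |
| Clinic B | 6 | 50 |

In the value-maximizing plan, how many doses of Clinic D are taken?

Sort by value density: Clinic C 54/6≈9, Clinic B 50/6≈8.33, Clinic L 57/16≈3.56, Clinic H 40/23≈1.74, Clinic D 10/10≈1.
All 6 doses of Clinic C fit (value 54) → 53 remain.
Clinic B: take in full, 6 doses for value 50 → 47 left.
Clinic L: take in full, 16 doses for value 57 → 31 left.
All 23 doses of Clinic H fit (value 40) → 8 remain.
Only 8 doses remain; take 8/10 of Clinic D for value 10×8/10 = 8.

8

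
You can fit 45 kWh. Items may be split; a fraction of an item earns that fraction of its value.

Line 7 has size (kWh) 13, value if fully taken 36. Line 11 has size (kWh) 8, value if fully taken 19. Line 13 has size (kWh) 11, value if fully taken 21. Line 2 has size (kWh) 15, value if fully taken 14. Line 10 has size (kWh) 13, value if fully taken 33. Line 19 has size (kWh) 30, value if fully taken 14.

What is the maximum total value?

Sort by value density: Line 7 36/13≈2.77, Line 10 33/13≈2.54, Line 11 19/8≈2.38, Line 13 21/11≈1.91, Line 2 14/15≈0.933, Line 19 14/30≈0.467.
Take all of Line 7 (13 kWh, value 36) ; 32 kWh left.
All 13 kWh of Line 10 fit (value 33) ; 19 remain.
Line 11: take in full, 8 kWh for value 19 ; 11 left.
Take all of Line 13 (11 kWh, value 21) ; 0 kWh left.
Total value = 109.

109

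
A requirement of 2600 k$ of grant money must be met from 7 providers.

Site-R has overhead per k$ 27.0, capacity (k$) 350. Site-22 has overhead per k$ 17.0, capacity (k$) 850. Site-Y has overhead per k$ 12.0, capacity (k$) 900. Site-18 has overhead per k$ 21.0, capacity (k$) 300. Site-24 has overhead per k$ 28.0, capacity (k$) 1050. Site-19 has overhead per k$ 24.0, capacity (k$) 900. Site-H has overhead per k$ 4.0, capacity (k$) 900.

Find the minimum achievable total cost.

28000

Fill from the cheapest provider first.
Take 900 from Site-H at 4.0 — need 1700 more.
Take 900 from Site-Y at 12.0 — need 800 more.
Site-22 (17.0): take the remaining 800 — done.
Site-18, Site-19, Site-R, Site-24: unused.
Cost = 900×4.0 + 900×12.0 + 800×17.0 = 28000.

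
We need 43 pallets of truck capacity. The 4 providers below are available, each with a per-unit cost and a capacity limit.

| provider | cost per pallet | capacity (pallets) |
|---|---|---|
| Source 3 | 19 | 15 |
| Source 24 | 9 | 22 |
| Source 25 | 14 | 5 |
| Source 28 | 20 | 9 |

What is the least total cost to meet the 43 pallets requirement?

Cheapest first:
Take 22 from Source 24 at 9 — need 21 more.
Take 5 from Source 25 at 14 — need 16 more.
Source 3 at 19: take all 15 pallets — 1 still needed.
Source 28 at 20: take 1 of its 9 — requirement met.
Cost = 22×9 + 5×14 + 15×19 + 1×20 = 573.

573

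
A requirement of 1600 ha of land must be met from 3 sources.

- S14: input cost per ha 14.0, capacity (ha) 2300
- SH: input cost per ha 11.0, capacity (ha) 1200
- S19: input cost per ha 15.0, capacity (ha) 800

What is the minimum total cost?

18800

Use sources in increasing cost order.
Take 1200 from SH at 11.0 ; need 400 more.
S14 (14.0): take the remaining 400 ; done.
S19: unused.
Cost = 1200×11.0 + 400×14.0 = 18800.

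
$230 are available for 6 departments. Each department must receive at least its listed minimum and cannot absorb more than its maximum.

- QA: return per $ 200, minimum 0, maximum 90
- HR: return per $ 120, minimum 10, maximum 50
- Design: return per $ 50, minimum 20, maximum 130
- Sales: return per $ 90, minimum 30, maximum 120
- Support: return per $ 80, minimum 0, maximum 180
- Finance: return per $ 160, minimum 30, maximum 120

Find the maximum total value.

35700

Meeting every minimum uses 0+10+20+30+0+30 = 90 $, leaving 140.
Order the departments by return per $: QA 200 > Finance 160 > HR 120 > Sales 90 > Support 80 > Design 50.
QA takes 90 more to reach its cap of 90 ; 50 left.
Finance: +50 (room for 90) → 80. Pool exhausted.
Total = 200×90 + 120×10 + 50×20 + 90×30 + 160×80 = 35700.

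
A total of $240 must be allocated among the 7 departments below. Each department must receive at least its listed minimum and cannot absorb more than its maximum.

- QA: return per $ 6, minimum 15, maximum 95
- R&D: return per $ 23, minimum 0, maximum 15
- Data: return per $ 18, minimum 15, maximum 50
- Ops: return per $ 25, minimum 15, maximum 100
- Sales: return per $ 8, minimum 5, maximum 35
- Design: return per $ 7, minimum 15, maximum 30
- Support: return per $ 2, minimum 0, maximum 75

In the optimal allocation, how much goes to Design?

Meeting every minimum uses 15+0+15+15+5+15+0 = 65 $, leaving 175.
Order the departments by return per $: Ops 25 > R&D 23 > Data 18 > Sales 8 > Design 7 > QA 6 > Support 2.
Give Ops 85 more to hit its cap of 100 — 90 left.
R&D takes 15 more to reach its cap of 15 — 75 left.
Give Data 35 more to hit its cap of 50 — 40 left.
Sales takes 30 more to reach its cap of 35 — 10 left.
Only 10 left; Design takes them to reach 25.

25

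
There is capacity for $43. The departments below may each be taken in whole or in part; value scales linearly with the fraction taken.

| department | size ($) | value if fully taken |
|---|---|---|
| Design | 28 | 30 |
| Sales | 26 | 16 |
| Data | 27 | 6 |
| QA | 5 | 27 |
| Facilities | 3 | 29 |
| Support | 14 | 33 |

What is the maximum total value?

Best value per unit of size first: Facilities 29/3≈9.67, QA 27/5≈5.4, Support 33/14≈2.36, Design 30/28≈1.07, Sales 16/26≈0.615, Data 6/27≈0.222.
Facilities: take in full, 3 $ for value 29 — 40 left.
Take all of QA (5 $, value 27) — 35 $ left.
All 14 $ of Support fit (value 33) — 21 remain.
Fill the last 21 $ with part of Design: 21/28 of it earns 22.5.
Total value = 111.5.

111.5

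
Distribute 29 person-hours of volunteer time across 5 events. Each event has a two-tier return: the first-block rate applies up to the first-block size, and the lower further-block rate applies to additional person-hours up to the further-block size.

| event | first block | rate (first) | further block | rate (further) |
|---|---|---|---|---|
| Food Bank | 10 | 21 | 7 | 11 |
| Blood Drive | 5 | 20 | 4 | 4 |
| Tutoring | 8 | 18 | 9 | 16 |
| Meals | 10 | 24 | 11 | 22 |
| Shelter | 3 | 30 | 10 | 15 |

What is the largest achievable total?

677

Treat each block as its own option and order by rate: Shelter/first 30 > Meals/first 24 > Meals/second 22 > Food Bank/first 21 > Blood Drive/first 20 > Tutoring/first 18 > Tutoring/second 16 > Shelter/second 15 > Food Bank/second 11 > Blood Drive/second 4.
Shelter first at 30: fill all 3 — 26 left.
Fill Meals first block (10 at 24) — 16 left.
Meals second at 22: fill all 11 — 5 left.
Food Bank first at 21: only 5 left, fill 5.
Total = 30×3 + 24×10 + 22×11 + 21×5 = 677.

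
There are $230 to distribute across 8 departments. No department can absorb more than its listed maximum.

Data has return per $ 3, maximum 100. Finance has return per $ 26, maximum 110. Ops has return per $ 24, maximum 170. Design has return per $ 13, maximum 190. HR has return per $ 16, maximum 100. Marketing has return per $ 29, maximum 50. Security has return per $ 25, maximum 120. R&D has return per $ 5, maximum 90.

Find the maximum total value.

Order the departments by return per $: Marketing 29 > Finance 26 > Security 25 > Ops 24 > HR 16 > Design 13 > R&D 5 > Data 3.
Marketing: +50 to 50 (cap) ; 180 left.
Give Finance 110 to hit its cap of 110 ; 70 left.
Security: +70 (room for 120) → 70. Pool exhausted.
Total = 26×110 + 29×50 + 25×70 = 6060.

6060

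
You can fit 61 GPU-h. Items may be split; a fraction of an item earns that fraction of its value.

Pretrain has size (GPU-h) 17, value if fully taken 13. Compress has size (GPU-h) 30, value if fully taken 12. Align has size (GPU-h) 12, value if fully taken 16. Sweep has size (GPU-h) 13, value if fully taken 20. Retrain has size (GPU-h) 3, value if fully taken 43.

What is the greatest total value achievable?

Sort by value density: Retrain 43/3≈14.3, Sweep 20/13≈1.54, Align 16/12≈1.33, Pretrain 13/17≈0.765, Compress 12/30≈0.4.
All 3 GPU-h of Retrain fit (value 43) → 58 remain.
Sweep: take in full, 13 GPU-h for value 20 → 45 left.
All 12 GPU-h of Align fit (value 16) → 33 remain.
Take all of Pretrain (17 GPU-h, value 13) → 16 GPU-h left.
16 GPU-h left: a 16/30 share of Compress gives 12×16/30 = 6.4.
Total value = 98.4.

98.4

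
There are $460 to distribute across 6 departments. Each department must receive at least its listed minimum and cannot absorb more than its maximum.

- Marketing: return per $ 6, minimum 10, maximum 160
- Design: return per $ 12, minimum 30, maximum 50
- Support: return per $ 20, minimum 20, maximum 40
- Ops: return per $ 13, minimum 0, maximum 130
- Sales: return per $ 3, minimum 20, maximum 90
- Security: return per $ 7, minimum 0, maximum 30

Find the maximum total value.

Meeting every minimum uses 10+30+20+0+20+0 = 80 $, leaving 380.
Rank by return per $: Support 20 > Ops 13 > Design 12 > Security 7 > Marketing 6 > Sales 3.
Give Support 20 more to hit its cap of 40 ; 360 left.
Give Ops 130 more to hit its cap of 130 ; 230 left.
Give Design 20 more to hit its cap of 50 ; 210 left.
Give Security 30 more to hit its cap of 30 ; 180 left.
Give Marketing 150 more to hit its cap of 160 ; 30 left.
Sales has room for 70 more but only 30 remain, so it gets 50.
Total = 6×160 + 12×50 + 20×40 + 13×130 + 3×50 + 7×30 = 4410.

4410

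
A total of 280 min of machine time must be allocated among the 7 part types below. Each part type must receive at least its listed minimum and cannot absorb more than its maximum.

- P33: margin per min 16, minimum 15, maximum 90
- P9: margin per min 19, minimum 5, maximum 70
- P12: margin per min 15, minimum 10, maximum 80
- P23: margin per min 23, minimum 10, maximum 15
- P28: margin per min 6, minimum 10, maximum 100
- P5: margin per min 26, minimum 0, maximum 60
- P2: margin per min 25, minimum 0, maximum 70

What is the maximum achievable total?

5915

Meeting every minimum uses 15+5+10+10+10+0+0 = 50 min, leaving 230.
Highest margin per min first: P5 26 > P2 25 > P23 23 > P9 19 > P33 16 > P12 15 > P28 6.
P5: +60 to 60 (cap) — 170 left.
P2: +70 to 70 (cap) — 100 left.
Give P23 5 more to hit its cap of 15 — 95 left.
P9: +65 to 70 (cap) — 30 left.
P33 has room for 75 more but only 30 remain, so it gets 45.
Total = 16×45 + 19×70 + 15×10 + 23×15 + 6×10 + 26×60 + 25×70 = 5915.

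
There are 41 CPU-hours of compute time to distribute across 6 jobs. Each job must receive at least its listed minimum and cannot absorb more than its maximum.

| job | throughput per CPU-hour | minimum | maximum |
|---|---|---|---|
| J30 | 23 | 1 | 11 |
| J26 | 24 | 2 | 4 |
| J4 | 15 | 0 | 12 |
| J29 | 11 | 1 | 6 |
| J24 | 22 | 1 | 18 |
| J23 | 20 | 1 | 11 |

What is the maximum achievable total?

Meeting every minimum uses 1+2+0+1+1+1 = 6 CPU-hours, leaving 35.
Order the jobs by throughput per CPU-hour: J26 24 > J30 23 > J24 22 > J23 20 > J4 15 > J29 11.
J26: +2 to 4 (cap) — 33 left.
J30 takes 10 more to reach its cap of 11 — 23 left.
J24: +17 to 18 (cap) — 6 left.
Only 6 left; J23 takes them to reach 7.
Total = 23×11 + 24×4 + 11×1 + 22×18 + 20×7 = 896.

896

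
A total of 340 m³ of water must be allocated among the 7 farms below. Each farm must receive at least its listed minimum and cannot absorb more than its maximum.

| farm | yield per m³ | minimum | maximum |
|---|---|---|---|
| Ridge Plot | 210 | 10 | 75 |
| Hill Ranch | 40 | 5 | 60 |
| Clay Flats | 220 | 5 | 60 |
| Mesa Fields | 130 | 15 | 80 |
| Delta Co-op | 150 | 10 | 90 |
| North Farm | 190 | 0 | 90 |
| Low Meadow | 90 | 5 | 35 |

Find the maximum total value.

Meeting every minimum uses 10+5+5+15+10+0+5 = 50 m³, leaving 290.
Rank by yield per m³: Clay Flats 220 > Ridge Plot 210 > North Farm 190 > Delta Co-op 150 > Mesa Fields 130 > Low Meadow 90 > Hill Ranch 40.
Clay Flats takes 55 more to reach its cap of 60 ; 235 left.
Ridge Plot takes 65 more to reach its cap of 75 ; 170 left.
Give North Farm 90 more to hit its cap of 90 ; 80 left.
Give Delta Co-op 80 more to hit its cap of 90 ; 0 left.
Total = 210×75 + 40×5 + 220×60 + 130×15 + 150×90 + 190×90 + 90×5 = 62150.

62150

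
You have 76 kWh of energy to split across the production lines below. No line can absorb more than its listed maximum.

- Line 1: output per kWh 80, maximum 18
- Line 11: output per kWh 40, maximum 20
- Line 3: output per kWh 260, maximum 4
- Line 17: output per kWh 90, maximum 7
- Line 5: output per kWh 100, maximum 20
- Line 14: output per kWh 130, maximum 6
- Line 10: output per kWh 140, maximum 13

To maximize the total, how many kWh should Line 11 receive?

8

Order the production lines by output per kWh: Line 3 260 > Line 10 140 > Line 14 130 > Line 5 100 > Line 17 90 > Line 1 80 > Line 11 40.
Line 3 takes 4 to reach its cap of 4 ; 72 left.
Line 10: +13 to 13 (cap) ; 59 left.
Line 14: +6 to 6 (cap) ; 53 left.
Line 5 takes 20 to reach its cap of 20 ; 33 left.
Line 17 takes 7 to reach its cap of 7 ; 26 left.
Give Line 1 18 to hit its cap of 18 ; 8 left.
Only 8 left; Line 11 takes them to reach 8.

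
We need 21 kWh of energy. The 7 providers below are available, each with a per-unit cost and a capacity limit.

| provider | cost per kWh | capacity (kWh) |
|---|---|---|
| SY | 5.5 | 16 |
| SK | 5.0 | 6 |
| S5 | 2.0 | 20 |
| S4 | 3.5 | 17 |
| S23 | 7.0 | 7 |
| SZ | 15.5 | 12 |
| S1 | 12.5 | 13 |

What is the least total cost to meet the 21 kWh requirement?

Cheapest first:
S5 at 2.0: take all 20 kWh — 1 still needed.
S4 at 3.5: take 1 of its 17 — requirement met.
SK, SY, S23, S1, SZ: unused.
Cost = 20×2.0 + 1×3.5 = 43.5.

43.5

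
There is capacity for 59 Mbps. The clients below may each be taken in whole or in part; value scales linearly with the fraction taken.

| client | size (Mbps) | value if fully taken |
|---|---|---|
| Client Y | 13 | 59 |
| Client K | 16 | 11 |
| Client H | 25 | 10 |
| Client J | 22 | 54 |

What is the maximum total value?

Sort by value density: Client Y 59/13≈4.54, Client J 54/22≈2.45, Client K 11/16≈0.688, Client H 10/25≈0.4.
All 13 Mbps of Client Y fit (value 59) → 46 remain.
All 22 Mbps of Client J fit (value 54) → 24 remain.
Client K: take in full, 16 Mbps for value 11 → 8 left.
Only 8 Mbps remain; take 8/25 of Client H for value 10×8/25 = 3.2.
Total value = 127.2.

127.2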